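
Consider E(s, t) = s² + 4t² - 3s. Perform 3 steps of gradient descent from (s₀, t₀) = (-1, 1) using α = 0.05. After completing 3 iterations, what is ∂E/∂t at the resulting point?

∇E = (2s - 3, 8t)
Step 1: at (-1, 1), ∇E = (-5, 8) → (-1, 1) − 0.05·(-5, 8) = (-0.75, 0.6)
Step 2: at (-0.75, 0.6), ∇E = (-4.5, 4.8) → (-0.75, 0.6) − 0.05·(-4.5, 4.8) = (-0.525, 0.36)
Step 3: at (-0.525, 0.36), ∇E = (-4.05, 2.88) → (-0.525, 0.36) − 0.05·(-4.05, 2.88) = (-0.3225, 0.216)
∂E/∂t at (-0.3225, 0.216) = 1.728

1.728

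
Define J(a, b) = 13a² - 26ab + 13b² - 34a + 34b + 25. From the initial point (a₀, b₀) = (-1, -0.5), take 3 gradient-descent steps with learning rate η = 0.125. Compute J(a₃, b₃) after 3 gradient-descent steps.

1175897.67578125

∇J = (26a - 26b - 34, -26a + 26b + 34)
Step 1: at (-1, -0.5), ∇J = (-47, 47) → (-1, -0.5) − 0.125·(-47, 47) = (4.875, -6.375)
Step 2: at (4.875, -6.375), ∇J = (258.5, -258.5) → (4.875, -6.375) − 0.125·(258.5, -258.5) = (-27.4375, 25.9375)
Step 3: at (-27.4375, 25.9375), ∇J = (-1421.75, 1421.75) → (-27.4375, 25.9375) − 0.125·(-1421.75, 1421.75) = (150.28125, -151.78125)
J(150.28125, -151.78125) = 1175897.67578125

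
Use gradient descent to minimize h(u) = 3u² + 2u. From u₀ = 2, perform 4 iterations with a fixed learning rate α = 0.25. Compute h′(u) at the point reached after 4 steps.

0.875

h′(u) = 6u + 2
Step 1: h′(2) = 14; u₁ = 2 − 0.25·14 = -1.5
Step 2: h′(-1.5) = -7; u₂ = -1.5 − 0.25·(-7) = 0.25
Step 3: h′(0.25) = 3.5; u₃ = 0.25 − 0.25·3.5 = -0.625
Step 4: h′(-0.625) = -1.75; u₄ = -0.625 − 0.25·(-1.75) = -0.1875
h′(u) at (-0.1875) = 0.875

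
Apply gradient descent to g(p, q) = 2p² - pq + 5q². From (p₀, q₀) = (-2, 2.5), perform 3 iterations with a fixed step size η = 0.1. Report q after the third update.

∇g = (4p - q, -p + 10q)
(p₁, q₁) = (-2, 2.5) − 0.1·(-10.5, 27) = (-0.95, -0.2)
(p₂, q₂) = (-0.95, -0.2) − 0.1·(-3.6, -1.05) = (-0.59, -0.095)
(p₃, q₃) = (-0.59, -0.095) − 0.1·(-2.265, -0.36) = (-0.3635, -0.059)
q = -0.059

-0.059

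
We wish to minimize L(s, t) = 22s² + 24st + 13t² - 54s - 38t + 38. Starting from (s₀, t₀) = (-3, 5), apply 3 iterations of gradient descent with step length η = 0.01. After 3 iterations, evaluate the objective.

∇L = (44s + 24t - 54, 24s + 26t - 38)
Step 1: at (-3, 5), ∇L = (-66, 20) → (-3, 5) − 0.01·(-66, 20) = (-2.34, 4.8)
Step 2: at (-2.34, 4.8), ∇L = (-41.76, 30.64) → (-2.34, 4.8) − 0.01·(-41.76, 30.64) = (-1.9224, 4.4936)
Step 3: at (-1.9224, 4.4936), ∇L = (-30.7392, 32.696) → (-1.9224, 4.4936) − 0.01·(-30.7392, 32.696) = (-1.615008, 4.16664)
L(-1.615008, 4.16664) = 88.451419651328

88.451419651328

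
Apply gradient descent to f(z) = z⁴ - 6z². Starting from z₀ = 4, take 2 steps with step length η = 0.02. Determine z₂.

-0.19807232

f′(z) = 4z³ - 12z
Step 1: f′(4) = 208; z₁ = 4 − 0.02·208 = -0.16
Step 2: f′(-0.16) = 1.903616; z₂ = -0.16 − 0.02·1.903616 = -0.19807232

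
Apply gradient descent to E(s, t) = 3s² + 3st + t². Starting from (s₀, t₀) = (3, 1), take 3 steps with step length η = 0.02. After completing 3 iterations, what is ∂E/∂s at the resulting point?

∇E = (6s + 3t, 3s + 2t)
Step 1: at (3, 1), ∇E = (21, 11) → (3, 1) − 0.02·(21, 11) = (2.58, 0.78)
Step 2: at (2.58, 0.78), ∇E = (17.82, 9.3) → (2.58, 0.78) − 0.02·(17.82, 9.3) = (2.2236, 0.594)
Step 3: at (2.2236, 0.594), ∇E = (15.1236, 7.8588) → (2.2236, 0.594) − 0.02·(15.1236, 7.8588) = (1.921128, 0.436824)
∂E/∂s at (1.921128, 0.436824) = 12.83724

12.83724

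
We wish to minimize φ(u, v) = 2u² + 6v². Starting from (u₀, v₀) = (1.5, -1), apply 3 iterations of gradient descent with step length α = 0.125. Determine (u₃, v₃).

∇φ = (4u, 12v)
(u₁, v₁) = (1.5, -1) − 0.125·(6, -12) = (0.75, 0.5)
(u₂, v₂) = (0.75, 0.5) − 0.125·(3, 6) = (0.375, -0.25)
(u₃, v₃) = (0.375, -0.25) − 0.125·(1.5, -3) = (0.1875, 0.125)

(0.1875, 0.125)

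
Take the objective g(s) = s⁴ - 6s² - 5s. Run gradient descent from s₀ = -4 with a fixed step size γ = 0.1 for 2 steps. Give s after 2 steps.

-2032.5268

g′(s) = 4s³ - 12s - 5
Step 1: g′(-4) = -213; s₁ = -4 − 0.1·(-213) = 17.3
Step 2: g′(17.3) = 20498.268; s₂ = 17.3 − 0.1·20498.268 = -2032.5268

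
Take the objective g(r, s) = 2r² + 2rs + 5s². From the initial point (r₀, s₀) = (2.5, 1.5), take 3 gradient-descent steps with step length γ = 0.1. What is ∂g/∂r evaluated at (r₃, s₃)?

∇g = (4r + 2s, 2r + 10s)
(r₁, s₁) = (2.5, 1.5) − 0.1·(13, 20) = (1.2, -0.5)
(r₂, s₂) = (1.2, -0.5) − 0.1·(3.8, -2.6) = (0.82, -0.24)
(r₃, s₃) = (0.82, -0.24) − 0.1·(2.8, -0.76) = (0.54, -0.164)
∂g/∂r at (0.54, -0.164) = 1.832

1.832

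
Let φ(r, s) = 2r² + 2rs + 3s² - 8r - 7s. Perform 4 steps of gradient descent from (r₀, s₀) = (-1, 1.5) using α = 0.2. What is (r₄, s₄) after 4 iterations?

(1.592, 0.636)

∇φ = (4r + 2s - 8, 2r + 6s - 7)
Step 1: at (-1, 1.5), ∇φ = (-9, 0) → (-1, 1.5) − 0.2·(-9, 0) = (0.8, 1.5)
Step 2: at (0.8, 1.5), ∇φ = (-1.8, 3.6) → (0.8, 1.5) − 0.2·(-1.8, 3.6) = (1.16, 0.78)
Step 3: at (1.16, 0.78), ∇φ = (-1.8, 0) → (1.16, 0.78) − 0.2·(-1.8, 0) = (1.52, 0.78)
Step 4: at (1.52, 0.78), ∇φ = (-0.36, 0.72) → (1.52, 0.78) − 0.2·(-0.36, 0.72) = (1.592, 0.636)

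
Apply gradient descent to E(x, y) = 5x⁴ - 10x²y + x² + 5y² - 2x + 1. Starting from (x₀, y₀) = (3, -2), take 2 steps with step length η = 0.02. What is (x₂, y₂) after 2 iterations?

(423.8983808, 21.29568)

∇E = (20x³ - 20xy + 2x - 2, -10x² + 10y)
Step 1: at (3, -2), ∇E = (664, -110) → (3, -2) − 0.02·(664, -110) = (-10.28, 0.2)
Step 2: at (-10.28, 0.2), ∇E = (-21708.91904, -1054.784) → (-10.28, 0.2) − 0.02·(-21708.91904, -1054.784) = (423.8983808, 21.29568)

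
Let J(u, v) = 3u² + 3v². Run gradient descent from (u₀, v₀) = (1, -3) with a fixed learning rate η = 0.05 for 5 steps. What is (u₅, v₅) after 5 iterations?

(0.16807, -0.50421)

∇J = (6u, 6v)
Step 1: at (1, -3), ∇J = (6, -18) → (1, -3) − 0.05·(6, -18) = (0.7, -2.1)
Step 2: at (0.7, -2.1), ∇J = (4.2, -12.6) → (0.7, -2.1) − 0.05·(4.2, -12.6) = (0.49, -1.47)
Step 3: at (0.49, -1.47), ∇J = (2.94, -8.82) → (0.49, -1.47) − 0.05·(2.94, -8.82) = (0.343, -1.029)
Step 4: at (0.343, -1.029), ∇J = (2.058, -6.174) → (0.343, -1.029) − 0.05·(2.058, -6.174) = (0.2401, -0.7203)
Step 5: at (0.2401, -0.7203), ∇J = (1.4406, -4.3218) → (0.2401, -0.7203) − 0.05·(1.4406, -4.3218) = (0.16807, -0.50421)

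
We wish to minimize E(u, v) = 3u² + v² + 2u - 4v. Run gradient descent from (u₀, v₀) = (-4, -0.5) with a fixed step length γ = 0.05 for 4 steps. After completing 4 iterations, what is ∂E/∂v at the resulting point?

-3.2805

∇E = (6u + 2, 2v - 4)
(u₁, v₁) = (-4, -0.5) − 0.05·(-22, -5) = (-2.9, -0.25)
(u₂, v₂) = (-2.9, -0.25) − 0.05·(-15.4, -4.5) = (-2.13, -0.025)
(u₃, v₃) = (-2.13, -0.025) − 0.05·(-10.78, -4.05) = (-1.591, 0.1775)
(u₄, v₄) = (-1.591, 0.1775) − 0.05·(-7.546, -3.645) = (-1.2137, 0.35975)
∂E/∂v at (-1.2137, 0.35975) = -3.2805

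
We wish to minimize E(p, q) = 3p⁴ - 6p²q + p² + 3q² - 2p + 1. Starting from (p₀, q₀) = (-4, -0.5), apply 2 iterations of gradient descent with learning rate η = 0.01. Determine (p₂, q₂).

(-3.59980096, 1.430224)

∇E = (12p³ - 12pq + 2p - 2, -6p² + 6q)
(p₁, q₁) = (-4, -0.5) − 0.01·(-802, -99) = (4.02, 0.49)
(p₂, q₂) = (4.02, 0.49) − 0.01·(761.980096, -94.0224) = (-3.59980096, 1.430224)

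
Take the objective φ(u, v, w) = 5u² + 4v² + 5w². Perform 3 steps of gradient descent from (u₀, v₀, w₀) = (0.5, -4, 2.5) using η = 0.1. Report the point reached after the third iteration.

(0, -0.032, 0)

∇φ = (10u, 8v, 10w)
(u₁, v₁, w₁) = (0.5, -4, 2.5) − 0.1·(5, -32, 25) = (0, -0.8, 0)
(u₂, v₂, w₂) = (0, -0.8, 0) − 0.1·(0, -6.4, 0) = (0, -0.16, 0)
(u₃, v₃, w₃) = (0, -0.16, 0) − 0.1·(0, -1.28, 0) = (0, -0.032, 0)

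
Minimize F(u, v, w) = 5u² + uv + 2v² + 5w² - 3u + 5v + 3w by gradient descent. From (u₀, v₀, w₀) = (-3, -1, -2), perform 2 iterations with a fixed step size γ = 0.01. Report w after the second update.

-1.677

∇F = (10u + v - 3, u + 4v + 5, 10w + 3)
(u₁, v₁, w₁) = (-3, -1, -2) − 0.01·(-34, -2, -17) = (-2.66, -0.98, -1.83)
(u₂, v₂, w₂) = (-2.66, -0.98, -1.83) − 0.01·(-30.58, -1.58, -15.3) = (-2.3542, -0.9642, -1.677)
w = -1.677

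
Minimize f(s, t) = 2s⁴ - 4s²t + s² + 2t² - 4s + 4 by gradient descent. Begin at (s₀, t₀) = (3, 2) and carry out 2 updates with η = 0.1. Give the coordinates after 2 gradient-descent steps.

∇f = (8s³ - 8st + 2s - 4, -4s² + 4t)
Step 1: at (3, 2), ∇f = (170, -28) → (3, 2) − 0.1·(170, -28) = (-14, 4.8)
Step 2: at (-14, 4.8), ∇f = (-21446.4, -764.8) → (-14, 4.8) − 0.1·(-21446.4, -764.8) = (2130.64, 81.28)

(2130.64, 81.28)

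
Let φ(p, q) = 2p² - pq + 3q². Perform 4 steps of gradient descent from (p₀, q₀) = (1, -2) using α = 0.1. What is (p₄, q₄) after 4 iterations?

∇φ = (4p - q, -p + 6q)
(p₁, q₁) = (1, -2) − 0.1·(6, -13) = (0.4, -0.7)
(p₂, q₂) = (0.4, -0.7) − 0.1·(2.3, -4.6) = (0.17, -0.24)
(p₃, q₃) = (0.17, -0.24) − 0.1·(0.92, -1.61) = (0.078, -0.079)
(p₄, q₄) = (0.078, -0.079) − 0.1·(0.391, -0.552) = (0.0389, -0.0238)

(0.0389, -0.0238)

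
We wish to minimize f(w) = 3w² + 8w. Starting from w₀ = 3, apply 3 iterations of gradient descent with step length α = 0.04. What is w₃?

0.568896

f′(w) = 6w + 8
Step 1: f′(3) = 26; w₁ = 3 − 0.04·26 = 1.96
Step 2: f′(1.96) = 19.76; w₂ = 1.96 − 0.04·19.76 = 1.1696
Step 3: f′(1.1696) = 15.0176; w₃ = 1.1696 − 0.04·15.0176 = 0.568896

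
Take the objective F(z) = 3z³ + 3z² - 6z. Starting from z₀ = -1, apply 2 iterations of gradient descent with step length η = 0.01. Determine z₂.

-0.936481

F′(z) = 9z² + 6z - 6
z₁ = -1 − 0.01·(-3) = -0.97
z₂ = -0.97 − 0.01·(-3.3519) = -0.936481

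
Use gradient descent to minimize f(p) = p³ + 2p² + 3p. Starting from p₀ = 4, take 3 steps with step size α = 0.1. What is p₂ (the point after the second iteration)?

-4.107

f′(p) = 3p² + 4p + 3
p₁ = 4 − 0.1·67 = -2.7
p₂ = -2.7 − 0.1·14.07 = -4.107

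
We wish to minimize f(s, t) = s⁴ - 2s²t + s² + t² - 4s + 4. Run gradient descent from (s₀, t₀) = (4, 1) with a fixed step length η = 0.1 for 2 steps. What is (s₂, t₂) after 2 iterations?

∇f = (4s³ - 4st + 2s - 4, -2s² + 2t)
Step 1: at (4, 1), ∇f = (244, -30) → (4, 1) − 0.1·(244, -30) = (-20.4, 4)
Step 2: at (-20.4, 4), ∇f = (-33677.056, -824.32) → (-20.4, 4) − 0.1·(-33677.056, -824.32) = (3347.3056, 86.432)

(3347.3056, 86.432)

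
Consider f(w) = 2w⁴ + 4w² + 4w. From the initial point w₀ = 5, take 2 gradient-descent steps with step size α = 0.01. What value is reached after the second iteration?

f′(w) = 8w³ + 8w + 4
Step 1: f′(5) = 1044; w₁ = 5 − 0.01·1044 = -5.44
Step 2: f′(-5.44) = -1327.433472; w₂ = -5.44 − 0.01·(-1327.433472) = 7.83433472

7.83433472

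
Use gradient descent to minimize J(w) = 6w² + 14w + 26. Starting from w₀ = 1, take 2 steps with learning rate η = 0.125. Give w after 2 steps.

-0.625

J′(w) = 12w + 14
Step 1: J′(1) = 26; w₁ = 1 − 0.125·26 = -2.25
Step 2: J′(-2.25) = -13; w₂ = -2.25 − 0.125·(-13) = -0.625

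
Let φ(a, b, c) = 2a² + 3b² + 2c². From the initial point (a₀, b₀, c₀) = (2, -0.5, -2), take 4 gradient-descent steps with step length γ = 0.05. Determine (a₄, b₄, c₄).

(0.8192, -0.12005, -0.8192)

∇φ = (4a, 6b, 4c)
Step 1: at (2, -0.5, -2), ∇φ = (8, -3, -8) → (2, -0.5, -2) − 0.05·(8, -3, -8) = (1.6, -0.35, -1.6)
Step 2: at (1.6, -0.35, -1.6), ∇φ = (6.4, -2.1, -6.4) → (1.6, -0.35, -1.6) − 0.05·(6.4, -2.1, -6.4) = (1.28, -0.245, -1.28)
Step 3: at (1.28, -0.245, -1.28), ∇φ = (5.12, -1.47, -5.12) → (1.28, -0.245, -1.28) − 0.05·(5.12, -1.47, -5.12) = (1.024, -0.1715, -1.024)
Step 4: at (1.024, -0.1715, -1.024), ∇φ = (4.096, -1.029, -4.096) → (1.024, -0.1715, -1.024) − 0.05·(4.096, -1.029, -4.096) = (0.8192, -0.12005, -0.8192)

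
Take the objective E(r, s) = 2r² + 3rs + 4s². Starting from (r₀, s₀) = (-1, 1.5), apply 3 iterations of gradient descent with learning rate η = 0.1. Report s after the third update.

0.33

∇E = (4r + 3s, 3r + 8s)
(r₁, s₁) = (-1, 1.5) − 0.1·(0.5, 9) = (-1.05, 0.6)
(r₂, s₂) = (-1.05, 0.6) − 0.1·(-2.4, 1.65) = (-0.81, 0.435)
(r₃, s₃) = (-0.81, 0.435) − 0.1·(-1.935, 1.05) = (-0.6165, 0.33)
s = 0.33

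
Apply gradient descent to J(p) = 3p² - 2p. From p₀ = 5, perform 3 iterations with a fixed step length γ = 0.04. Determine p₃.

2.381888

J′(p) = 6p - 2
p₁ = 5 − 0.04·28 = 3.88
p₂ = 3.88 − 0.04·21.28 = 3.0288
p₃ = 3.0288 − 0.04·16.1728 = 2.381888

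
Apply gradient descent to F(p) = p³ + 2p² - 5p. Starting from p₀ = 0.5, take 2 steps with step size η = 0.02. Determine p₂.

F′(p) = 3p² + 4p - 5
Step 1: F′(0.5) = -2.25; p₁ = 0.5 − 0.02·(-2.25) = 0.545
Step 2: F′(0.545) = -1.928925; p₂ = 0.545 − 0.02·(-1.928925) = 0.5835785

0.5835785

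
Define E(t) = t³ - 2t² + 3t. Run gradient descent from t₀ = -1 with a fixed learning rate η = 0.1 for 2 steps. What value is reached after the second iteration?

E′(t) = 3t² - 4t + 3
t₁ = -1 − 0.1·10 = -2
t₂ = -2 − 0.1·23 = -4.3

-4.3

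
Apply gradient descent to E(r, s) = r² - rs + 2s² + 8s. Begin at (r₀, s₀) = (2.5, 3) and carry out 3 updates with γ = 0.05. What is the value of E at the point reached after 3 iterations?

10.899321140625

∇E = (2r - s, -r + 4s + 8)
Step 1: at (2.5, 3), ∇E = (2, 17.5) → (2.5, 3) − 0.05·(2, 17.5) = (2.4, 2.125)
Step 2: at (2.4, 2.125), ∇E = (2.675, 14.1) → (2.4, 2.125) − 0.05·(2.675, 14.1) = (2.26625, 1.42)
Step 3: at (2.26625, 1.42), ∇E = (3.1125, 11.41375) → (2.26625, 1.42) − 0.05·(3.1125, 11.41375) = (2.110625, 0.8493125)
E(2.110625, 0.8493125) = 10.899321140625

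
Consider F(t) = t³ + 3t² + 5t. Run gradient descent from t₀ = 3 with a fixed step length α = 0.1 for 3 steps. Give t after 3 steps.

-3.375

F′(t) = 3t² + 6t + 5
Step 1: F′(3) = 50; t₁ = 3 − 0.1·50 = -2
Step 2: F′(-2) = 5; t₂ = -2 − 0.1·5 = -2.5
Step 3: F′(-2.5) = 8.75; t₃ = -2.5 − 0.1·8.75 = -3.375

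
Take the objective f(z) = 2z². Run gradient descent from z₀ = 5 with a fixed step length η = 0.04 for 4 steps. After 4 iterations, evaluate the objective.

f′(z) = 4z
Step 1: f′(5) = 20; z₁ = 5 − 0.04·20 = 4.2
Step 2: f′(4.2) = 16.8; z₂ = 4.2 − 0.04·16.8 = 3.528
Step 3: f′(3.528) = 14.112; z₃ = 3.528 − 0.04·14.112 = 2.96352
Step 4: f′(2.96352) = 11.85408; z₄ = 2.96352 − 0.04·11.85408 = 2.4893568
f(2.4893568) = 12.39379455541248

12.39379455541248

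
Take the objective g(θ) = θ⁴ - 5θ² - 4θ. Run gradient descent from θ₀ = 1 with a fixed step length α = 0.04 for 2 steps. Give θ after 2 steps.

1.68096

g′(θ) = 4θ³ - 10θ - 4
θ₁ = 1 − 0.04·(-10) = 1.4
θ₂ = 1.4 − 0.04·(-7.024) = 1.68096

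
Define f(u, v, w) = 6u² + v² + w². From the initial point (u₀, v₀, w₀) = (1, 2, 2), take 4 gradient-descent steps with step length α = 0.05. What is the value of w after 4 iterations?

1.3122

∇f = (12u, 2v, 2w)
(u₁, v₁, w₁) = (1, 2, 2) − 0.05·(12, 4, 4) = (0.4, 1.8, 1.8)
(u₂, v₂, w₂) = (0.4, 1.8, 1.8) − 0.05·(4.8, 3.6, 3.6) = (0.16, 1.62, 1.62)
(u₃, v₃, w₃) = (0.16, 1.62, 1.62) − 0.05·(1.92, 3.24, 3.24) = (0.064, 1.458, 1.458)
(u₄, v₄, w₄) = (0.064, 1.458, 1.458) − 0.05·(0.768, 2.916, 2.916) = (0.0256, 1.3122, 1.3122)
w = 1.3122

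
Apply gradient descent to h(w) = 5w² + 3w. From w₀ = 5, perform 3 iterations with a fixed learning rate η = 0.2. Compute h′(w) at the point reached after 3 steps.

h′(w) = 10w + 3
Step 1: h′(5) = 53; w₁ = 5 − 0.2·53 = -5.6
Step 2: h′(-5.6) = -53; w₂ = -5.6 − 0.2·(-53) = 5
Step 3: h′(5) = 53; w₃ = 5 − 0.2·53 = -5.6
h′(w) at (-5.6) = -53

-53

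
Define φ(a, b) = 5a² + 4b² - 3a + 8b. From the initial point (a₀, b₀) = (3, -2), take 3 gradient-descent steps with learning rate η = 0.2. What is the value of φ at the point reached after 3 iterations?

32.186624

∇φ = (10a - 3, 8b + 8)
(a₁, b₁) = (3, -2) − 0.2·(27, -8) = (-2.4, -0.4)
(a₂, b₂) = (-2.4, -0.4) − 0.2·(-27, 4.8) = (3, -1.36)
(a₃, b₃) = (3, -1.36) − 0.2·(27, -2.88) = (-2.4, -0.784)
φ(-2.4, -0.784) = 32.186624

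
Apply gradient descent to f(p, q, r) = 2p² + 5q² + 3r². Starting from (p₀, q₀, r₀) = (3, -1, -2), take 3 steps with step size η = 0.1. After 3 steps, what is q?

∇f = (4p, 10q, 6r)
(p₁, q₁, r₁) = (3, -1, -2) − 0.1·(12, -10, -12) = (1.8, 0, -0.8)
(p₂, q₂, r₂) = (1.8, 0, -0.8) − 0.1·(7.2, 0, -4.8) = (1.08, 0, -0.32)
(p₃, q₃, r₃) = (1.08, 0, -0.32) − 0.1·(4.32, 0, -1.92) = (0.648, 0, -0.128)
q = 0

0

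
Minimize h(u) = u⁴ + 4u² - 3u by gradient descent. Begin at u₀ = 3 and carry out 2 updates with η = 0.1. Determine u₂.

386.4396

h′(u) = 4u³ + 8u - 3
u₁ = 3 − 0.1·129 = -9.9
u₂ = -9.9 − 0.1·(-3963.396) = 386.4396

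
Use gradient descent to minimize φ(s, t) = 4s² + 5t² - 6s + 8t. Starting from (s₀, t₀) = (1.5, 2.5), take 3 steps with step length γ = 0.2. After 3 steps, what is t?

∇φ = (8s - 6, 10t + 8)
Step 1: at (1.5, 2.5), ∇φ = (6, 33) → (1.5, 2.5) − 0.2·(6, 33) = (0.3, -4.1)
Step 2: at (0.3, -4.1), ∇φ = (-3.6, -33) → (0.3, -4.1) − 0.2·(-3.6, -33) = (1.02, 2.5)
Step 3: at (1.02, 2.5), ∇φ = (2.16, 33) → (1.02, 2.5) − 0.2·(2.16, 33) = (0.588, -4.1)
t = -4.1

-4.1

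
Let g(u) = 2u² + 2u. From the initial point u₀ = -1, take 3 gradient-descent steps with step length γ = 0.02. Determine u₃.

g′(u) = 4u + 2
u₁ = -1 − 0.02·(-2) = -0.96
u₂ = -0.96 − 0.02·(-1.84) = -0.9232
u₃ = -0.9232 − 0.02·(-1.6928) = -0.889344

-0.889344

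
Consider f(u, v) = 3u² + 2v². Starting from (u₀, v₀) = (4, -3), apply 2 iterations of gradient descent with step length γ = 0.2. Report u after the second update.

0.16

∇f = (6u, 4v)
Step 1: at (4, -3), ∇f = (24, -12) → (4, -3) − 0.2·(24, -12) = (-0.8, -0.6)
Step 2: at (-0.8, -0.6), ∇f = (-4.8, -2.4) → (-0.8, -0.6) − 0.2·(-4.8, -2.4) = (0.16, -0.12)
u = 0.16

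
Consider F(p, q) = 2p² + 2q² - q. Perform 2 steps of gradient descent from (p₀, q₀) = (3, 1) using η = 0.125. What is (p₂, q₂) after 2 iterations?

(0.75, 0.4375)

∇F = (4p, 4q - 1)
(p₁, q₁) = (3, 1) − 0.125·(12, 3) = (1.5, 0.625)
(p₂, q₂) = (1.5, 0.625) − 0.125·(6, 1.5) = (0.75, 0.4375)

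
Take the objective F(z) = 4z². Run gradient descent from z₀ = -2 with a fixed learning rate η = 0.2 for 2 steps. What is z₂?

F′(z) = 8z
Step 1: F′(-2) = -16; z₁ = -2 − 0.2·(-16) = 1.2
Step 2: F′(1.2) = 9.6; z₂ = 1.2 − 0.2·9.6 = -0.72

-0.72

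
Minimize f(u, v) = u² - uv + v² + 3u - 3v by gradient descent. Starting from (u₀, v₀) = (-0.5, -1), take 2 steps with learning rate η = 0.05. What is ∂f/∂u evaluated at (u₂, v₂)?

2.0325

∇f = (2u - v + 3, -u + 2v - 3)
(u₁, v₁) = (-0.5, -1) − 0.05·(3, -4.5) = (-0.65, -0.775)
(u₂, v₂) = (-0.65, -0.775) − 0.05·(2.475, -3.9) = (-0.77375, -0.58)
∂f/∂u at (-0.77375, -0.58) = 2.0325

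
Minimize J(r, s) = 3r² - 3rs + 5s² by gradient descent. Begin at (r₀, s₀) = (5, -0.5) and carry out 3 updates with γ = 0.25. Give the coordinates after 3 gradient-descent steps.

(-9.0859375, 16.96875)

∇J = (6r - 3s, -3r + 10s)
(r₁, s₁) = (5, -0.5) − 0.25·(31.5, -20) = (-2.875, 4.5)
(r₂, s₂) = (-2.875, 4.5) − 0.25·(-30.75, 53.625) = (4.8125, -8.90625)
(r₃, s₃) = (4.8125, -8.90625) − 0.25·(55.59375, -103.5) = (-9.0859375, 16.96875)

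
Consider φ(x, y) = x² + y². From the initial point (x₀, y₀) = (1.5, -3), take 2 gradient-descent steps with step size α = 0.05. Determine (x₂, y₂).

∇φ = (2x, 2y)
(x₁, y₁) = (1.5, -3) − 0.05·(3, -6) = (1.35, -2.7)
(x₂, y₂) = (1.35, -2.7) − 0.05·(2.7, -5.4) = (1.215, -2.43)

(1.215, -2.43)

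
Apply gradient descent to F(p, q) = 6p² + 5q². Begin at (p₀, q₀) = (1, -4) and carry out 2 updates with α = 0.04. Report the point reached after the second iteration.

(0.2704, -1.44)

∇F = (12p, 10q)
(p₁, q₁) = (1, -4) − 0.04·(12, -40) = (0.52, -2.4)
(p₂, q₂) = (0.52, -2.4) − 0.04·(6.24, -24) = (0.2704, -1.44)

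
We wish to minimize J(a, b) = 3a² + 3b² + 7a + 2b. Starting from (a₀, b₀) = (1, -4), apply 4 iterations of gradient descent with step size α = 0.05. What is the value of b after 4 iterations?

-1.2137

∇J = (6a + 7, 6b + 2)
(a₁, b₁) = (1, -4) − 0.05·(13, -22) = (0.35, -2.9)
(a₂, b₂) = (0.35, -2.9) − 0.05·(9.1, -15.4) = (-0.105, -2.13)
(a₃, b₃) = (-0.105, -2.13) − 0.05·(6.37, -10.78) = (-0.4235, -1.591)
(a₄, b₄) = (-0.4235, -1.591) − 0.05·(4.459, -7.546) = (-0.64645, -1.2137)
b = -1.2137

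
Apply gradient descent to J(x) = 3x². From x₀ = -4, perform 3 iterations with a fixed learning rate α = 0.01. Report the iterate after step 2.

J′(x) = 6x
Step 1: J′(-4) = -24; x₁ = -4 − 0.01·(-24) = -3.76
Step 2: J′(-3.76) = -22.56; x₂ = -3.76 − 0.01·(-22.56) = -3.5344

-3.5344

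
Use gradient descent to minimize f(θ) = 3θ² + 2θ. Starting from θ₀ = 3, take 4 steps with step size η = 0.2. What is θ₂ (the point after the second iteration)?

-0.2

f′(θ) = 6θ + 2
Step 1: f′(3) = 20; θ₁ = 3 − 0.2·20 = -1
Step 2: f′(-1) = -4; θ₂ = -1 − 0.2·(-4) = -0.2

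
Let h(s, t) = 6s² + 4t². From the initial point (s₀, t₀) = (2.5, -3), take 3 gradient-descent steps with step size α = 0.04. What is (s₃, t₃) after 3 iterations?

(0.35152, -0.943296)

∇h = (12s, 8t)
(s₁, t₁) = (2.5, -3) − 0.04·(30, -24) = (1.3, -2.04)
(s₂, t₂) = (1.3, -2.04) − 0.04·(15.6, -16.32) = (0.676, -1.3872)
(s₃, t₃) = (0.676, -1.3872) − 0.04·(8.112, -11.0976) = (0.35152, -0.943296)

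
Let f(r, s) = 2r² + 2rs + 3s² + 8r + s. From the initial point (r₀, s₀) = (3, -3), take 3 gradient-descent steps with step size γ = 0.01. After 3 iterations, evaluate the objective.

∇f = (4r + 2s + 8, 2r + 6s + 1)
(r₁, s₁) = (3, -3) − 0.01·(14, -11) = (2.86, -2.89)
(r₂, s₂) = (2.86, -2.89) − 0.01·(13.66, -10.62) = (2.7234, -2.7838)
(r₃, s₃) = (2.7234, -2.7838) − 0.01·(13.326, -10.256) = (2.59014, -2.68124)
f(2.59014, -2.68124) = 39.1351003048

39.1351003048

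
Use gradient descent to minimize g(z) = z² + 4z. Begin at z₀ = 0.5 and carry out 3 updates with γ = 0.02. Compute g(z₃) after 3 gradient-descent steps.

g′(z) = 2z + 4
z₁ = 0.5 − 0.02·5 = 0.4
z₂ = 0.4 − 0.02·4.8 = 0.304
z₃ = 0.304 − 0.02·4.608 = 0.21184
g(0.21184) = 0.8922361856

0.8922361856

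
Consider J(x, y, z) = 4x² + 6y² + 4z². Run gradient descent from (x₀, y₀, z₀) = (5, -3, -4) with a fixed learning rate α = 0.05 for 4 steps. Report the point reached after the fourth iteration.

(0.648, -0.0768, -0.5184)

∇J = (8x, 12y, 8z)
Step 1: at (5, -3, -4), ∇J = (40, -36, -32) → (5, -3, -4) − 0.05·(40, -36, -32) = (3, -1.2, -2.4)
Step 2: at (3, -1.2, -2.4), ∇J = (24, -14.4, -19.2) → (3, -1.2, -2.4) − 0.05·(24, -14.4, -19.2) = (1.8, -0.48, -1.44)
Step 3: at (1.8, -0.48, -1.44), ∇J = (14.4, -5.76, -11.52) → (1.8, -0.48, -1.44) − 0.05·(14.4, -5.76, -11.52) = (1.08, -0.192, -0.864)
Step 4: at (1.08, -0.192, -0.864), ∇J = (8.64, -2.304, -6.912) → (1.08, -0.192, -0.864) − 0.05·(8.64, -2.304, -6.912) = (0.648, -0.0768, -0.5184)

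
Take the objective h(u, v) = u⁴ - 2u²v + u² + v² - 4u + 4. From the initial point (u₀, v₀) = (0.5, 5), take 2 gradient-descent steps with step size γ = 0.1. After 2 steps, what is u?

2.49125

∇h = (4u³ - 4uv + 2u - 4, -2u² + 2v)
(u₁, v₁) = (0.5, 5) − 0.1·(-12.5, 9.5) = (1.75, 4.05)
(u₂, v₂) = (1.75, 4.05) − 0.1·(-7.4125, 1.975) = (2.49125, 3.8525)
u = 2.49125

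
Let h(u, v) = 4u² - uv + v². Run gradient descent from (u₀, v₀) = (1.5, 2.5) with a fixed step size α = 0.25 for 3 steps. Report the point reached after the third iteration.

∇h = (8u - v, -u + 2v)
Step 1: at (1.5, 2.5), ∇h = (9.5, 3.5) → (1.5, 2.5) − 0.25·(9.5, 3.5) = (-0.875, 1.625)
Step 2: at (-0.875, 1.625), ∇h = (-8.625, 4.125) → (-0.875, 1.625) − 0.25·(-8.625, 4.125) = (1.28125, 0.59375)
Step 3: at (1.28125, 0.59375), ∇h = (9.65625, -0.09375) → (1.28125, 0.59375) − 0.25·(9.65625, -0.09375) = (-1.1328125, 0.6171875)

(-1.1328125, 0.6171875)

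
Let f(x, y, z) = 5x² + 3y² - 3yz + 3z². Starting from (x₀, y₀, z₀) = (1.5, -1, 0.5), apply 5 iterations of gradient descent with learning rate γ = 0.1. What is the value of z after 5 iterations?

∇f = (10x, 6y - 3z, -3y + 6z)
Step 1: at (1.5, -1, 0.5), ∇f = (15, -7.5, 6) → (1.5, -1, 0.5) − 0.1·(15, -7.5, 6) = (0, -0.25, -0.1)
Step 2: at (0, -0.25, -0.1), ∇f = (0, -1.2, 0.15) → (0, -0.25, -0.1) − 0.1·(0, -1.2, 0.15) = (0, -0.13, -0.115)
Step 3: at (0, -0.13, -0.115), ∇f = (0, -0.435, -0.3) → (0, -0.13, -0.115) − 0.1·(0, -0.435, -0.3) = (0, -0.0865, -0.085)
Step 4: at (0, -0.0865, -0.085), ∇f = (0, -0.264, -0.2505) → (0, -0.0865, -0.085) − 0.1·(0, -0.264, -0.2505) = (0, -0.0601, -0.05995)
Step 5: at (0, -0.0601, -0.05995), ∇f = (0, -0.18075, -0.1794) → (0, -0.0601, -0.05995) − 0.1·(0, -0.18075, -0.1794) = (0, -0.042025, -0.04201)
z = -0.04201

-0.04201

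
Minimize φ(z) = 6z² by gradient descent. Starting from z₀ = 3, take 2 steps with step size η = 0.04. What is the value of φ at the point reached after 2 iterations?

3.94827264

φ′(z) = 12z
Step 1: φ′(3) = 36; z₁ = 3 − 0.04·36 = 1.56
Step 2: φ′(1.56) = 18.72; z₂ = 1.56 − 0.04·18.72 = 0.8112
φ(0.8112) = 3.94827264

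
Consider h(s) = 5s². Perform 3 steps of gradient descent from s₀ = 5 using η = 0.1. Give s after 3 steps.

h′(s) = 10s
s₁ = 5 − 0.1·50 = 0
s₂ = 0 − 0.1·0 = 0
s₃ = 0 − 0.1·0 = 0

0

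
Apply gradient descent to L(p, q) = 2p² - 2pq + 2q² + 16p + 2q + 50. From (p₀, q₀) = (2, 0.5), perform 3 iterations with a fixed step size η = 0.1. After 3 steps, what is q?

∇L = (4p - 2q + 16, -2p + 4q + 2)
(p₁, q₁) = (2, 0.5) − 0.1·(23, 0) = (-0.3, 0.5)
(p₂, q₂) = (-0.3, 0.5) − 0.1·(13.8, 4.6) = (-1.68, 0.04)
(p₃, q₃) = (-1.68, 0.04) − 0.1·(9.2, 5.52) = (-2.6, -0.512)
q = -0.512

-0.512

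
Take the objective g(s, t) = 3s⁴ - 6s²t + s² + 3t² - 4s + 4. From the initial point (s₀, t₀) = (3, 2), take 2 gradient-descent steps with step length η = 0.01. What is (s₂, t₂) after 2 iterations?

∇g = (12s³ - 12st + 2s - 4, -6s² + 6t)
Step 1: at (3, 2), ∇g = (254, -42) → (3, 2) − 0.01·(254, -42) = (0.46, 2.42)
Step 2: at (0.46, 2.42), ∇g = (-15.270368, 13.2504) → (0.46, 2.42) − 0.01·(-15.270368, 13.2504) = (0.61270368, 2.287496)

(0.61270368, 2.287496)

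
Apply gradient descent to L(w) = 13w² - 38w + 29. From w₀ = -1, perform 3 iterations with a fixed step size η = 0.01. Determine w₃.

L′(w) = 26w - 38
w₁ = -1 − 0.01·(-64) = -0.36
w₂ = -0.36 − 0.01·(-47.36) = 0.1136
w₃ = 0.1136 − 0.01·(-35.0464) = 0.464064

0.464064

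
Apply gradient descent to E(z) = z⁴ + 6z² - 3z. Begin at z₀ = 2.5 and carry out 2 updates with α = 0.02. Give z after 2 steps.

E′(z) = 4z³ + 12z - 3
Step 1: E′(2.5) = 89.5; z₁ = 2.5 − 0.02·89.5 = 0.71
Step 2: E′(0.71) = 6.951644; z₂ = 0.71 − 0.02·6.951644 = 0.57096712

0.57096712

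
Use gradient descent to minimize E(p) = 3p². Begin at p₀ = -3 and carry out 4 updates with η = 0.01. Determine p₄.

E′(p) = 6p
Step 1: E′(-3) = -18; p₁ = -3 − 0.01·(-18) = -2.82
Step 2: E′(-2.82) = -16.92; p₂ = -2.82 − 0.01·(-16.92) = -2.6508
Step 3: E′(-2.6508) = -15.9048; p₃ = -2.6508 − 0.01·(-15.9048) = -2.491752
Step 4: E′(-2.491752) = -14.950512; p₄ = -2.491752 − 0.01·(-14.950512) = -2.34224688

-2.34224688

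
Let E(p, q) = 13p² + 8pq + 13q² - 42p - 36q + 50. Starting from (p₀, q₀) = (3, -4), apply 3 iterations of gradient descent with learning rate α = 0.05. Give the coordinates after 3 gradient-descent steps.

∇E = (26p + 8q - 42, 8p + 26q - 36)
(p₁, q₁) = (3, -4) − 0.05·(4, -116) = (2.8, 1.8)
(p₂, q₂) = (2.8, 1.8) − 0.05·(45.2, 33.2) = (0.54, 0.14)
(p₃, q₃) = (0.54, 0.14) − 0.05·(-26.84, -28.04) = (1.882, 1.542)

(1.882, 1.542)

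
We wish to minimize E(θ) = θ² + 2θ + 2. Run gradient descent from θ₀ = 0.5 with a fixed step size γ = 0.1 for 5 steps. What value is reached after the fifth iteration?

E′(θ) = 2θ + 2
Step 1: E′(0.5) = 3; θ₁ = 0.5 − 0.1·3 = 0.2
Step 2: E′(0.2) = 2.4; θ₂ = 0.2 − 0.1·2.4 = -0.04
Step 3: E′(-0.04) = 1.92; θ₃ = -0.04 − 0.1·1.92 = -0.232
Step 4: E′(-0.232) = 1.536; θ₄ = -0.232 − 0.1·1.536 = -0.3856
Step 5: E′(-0.3856) = 1.2288; θ₅ = -0.3856 − 0.1·1.2288 = -0.50848

-0.50848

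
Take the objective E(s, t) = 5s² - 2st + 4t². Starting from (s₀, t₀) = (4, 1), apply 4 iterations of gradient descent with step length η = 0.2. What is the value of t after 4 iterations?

-3.6208

∇E = (10s - 2t, -2s + 8t)
Step 1: at (4, 1), ∇E = (38, 0) → (4, 1) − 0.2·(38, 0) = (-3.6, 1)
Step 2: at (-3.6, 1), ∇E = (-38, 15.2) → (-3.6, 1) − 0.2·(-38, 15.2) = (4, -2.04)
Step 3: at (4, -2.04), ∇E = (44.08, -24.32) → (4, -2.04) − 0.2·(44.08, -24.32) = (-4.816, 2.824)
Step 4: at (-4.816, 2.824), ∇E = (-53.808, 32.224) → (-4.816, 2.824) − 0.2·(-53.808, 32.224) = (5.9456, -3.6208)
t = -3.6208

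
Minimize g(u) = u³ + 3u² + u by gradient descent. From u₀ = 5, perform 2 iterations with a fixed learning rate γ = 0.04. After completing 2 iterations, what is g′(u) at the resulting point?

g′(u) = 3u² + 6u + 1
u₁ = 5 − 0.04·106 = 0.76
u₂ = 0.76 − 0.04·7.2928 = 0.468288
g′(u) at (0.468288) = 4.467608952832

4.467608952832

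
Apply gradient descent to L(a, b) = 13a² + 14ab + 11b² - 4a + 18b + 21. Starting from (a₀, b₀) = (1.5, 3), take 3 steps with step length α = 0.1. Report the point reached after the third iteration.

(-55.144, -50.004)

∇L = (26a + 14b - 4, 14a + 22b + 18)
(a₁, b₁) = (1.5, 3) − 0.1·(77, 105) = (-6.2, -7.5)
(a₂, b₂) = (-6.2, -7.5) − 0.1·(-270.2, -233.8) = (20.82, 15.88)
(a₃, b₃) = (20.82, 15.88) − 0.1·(759.64, 658.84) = (-55.144, -50.004)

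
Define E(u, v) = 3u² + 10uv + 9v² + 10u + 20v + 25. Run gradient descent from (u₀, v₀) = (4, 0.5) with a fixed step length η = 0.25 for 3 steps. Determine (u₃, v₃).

∇E = (6u + 10v + 10, 10u + 18v + 20)
Step 1: at (4, 0.5), ∇E = (39, 69) → (4, 0.5) − 0.25·(39, 69) = (-5.75, -16.75)
Step 2: at (-5.75, -16.75), ∇E = (-192, -339) → (-5.75, -16.75) − 0.25·(-192, -339) = (42.25, 68)
Step 3: at (42.25, 68), ∇E = (943.5, 1666.5) → (42.25, 68) − 0.25·(943.5, 1666.5) = (-193.625, -348.625)

(-193.625, -348.625)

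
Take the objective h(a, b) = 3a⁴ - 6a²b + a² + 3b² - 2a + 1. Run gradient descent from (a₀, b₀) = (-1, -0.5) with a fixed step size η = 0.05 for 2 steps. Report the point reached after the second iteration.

(0.1864, -0.032)

∇h = (12a³ - 12ab + 2a - 2, -6a² + 6b)
Step 1: at (-1, -0.5), ∇h = (-22, -9) → (-1, -0.5) − 0.05·(-22, -9) = (0.1, -0.05)
Step 2: at (0.1, -0.05), ∇h = (-1.728, -0.36) → (0.1, -0.05) − 0.05·(-1.728, -0.36) = (0.1864, -0.032)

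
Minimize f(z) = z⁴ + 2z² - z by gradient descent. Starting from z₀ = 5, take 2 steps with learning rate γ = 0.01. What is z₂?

f′(z) = 4z³ + 4z - 1
z₁ = 5 − 0.01·519 = -0.19
z₂ = -0.19 − 0.01·(-1.787436) = -0.17212564

-0.17212564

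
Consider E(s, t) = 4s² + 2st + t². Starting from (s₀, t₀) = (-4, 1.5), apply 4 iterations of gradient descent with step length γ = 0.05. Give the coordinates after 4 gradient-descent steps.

(-0.90535, 1.75635)

∇E = (8s + 2t, 2s + 2t)
Step 1: at (-4, 1.5), ∇E = (-29, -5) → (-4, 1.5) − 0.05·(-29, -5) = (-2.55, 1.75)
Step 2: at (-2.55, 1.75), ∇E = (-16.9, -1.6) → (-2.55, 1.75) − 0.05·(-16.9, -1.6) = (-1.705, 1.83)
Step 3: at (-1.705, 1.83), ∇E = (-9.98, 0.25) → (-1.705, 1.83) − 0.05·(-9.98, 0.25) = (-1.206, 1.8175)
Step 4: at (-1.206, 1.8175), ∇E = (-6.013, 1.223) → (-1.206, 1.8175) − 0.05·(-6.013, 1.223) = (-0.90535, 1.75635)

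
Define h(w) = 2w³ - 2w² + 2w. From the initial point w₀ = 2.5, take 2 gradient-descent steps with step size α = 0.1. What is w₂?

h′(w) = 6w² - 4w + 2
w₁ = 2.5 − 0.1·29.5 = -0.45
w₂ = -0.45 − 0.1·5.015 = -0.9515

-0.9515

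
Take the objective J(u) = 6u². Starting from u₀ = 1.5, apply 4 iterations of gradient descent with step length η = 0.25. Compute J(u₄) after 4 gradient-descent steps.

3456

J′(u) = 12u
Step 1: J′(1.5) = 18; u₁ = 1.5 − 0.25·18 = -3
Step 2: J′(-3) = -36; u₂ = -3 − 0.25·(-36) = 6
Step 3: J′(6) = 72; u₃ = 6 − 0.25·72 = -12
Step 4: J′(-12) = -144; u₄ = -12 − 0.25·(-144) = 24
J(24) = 3456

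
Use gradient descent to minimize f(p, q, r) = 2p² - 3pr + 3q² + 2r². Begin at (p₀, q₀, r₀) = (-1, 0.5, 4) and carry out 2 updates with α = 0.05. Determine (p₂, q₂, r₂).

(0.2975, 0.245, 2.41)

∇f = (4p - 3r, 6q, -3p + 4r)
Step 1: at (-1, 0.5, 4), ∇f = (-16, 3, 19) → (-1, 0.5, 4) − 0.05·(-16, 3, 19) = (-0.2, 0.35, 3.05)
Step 2: at (-0.2, 0.35, 3.05), ∇f = (-9.95, 2.1, 12.8) → (-0.2, 0.35, 3.05) − 0.05·(-9.95, 2.1, 12.8) = (0.2975, 0.245, 2.41)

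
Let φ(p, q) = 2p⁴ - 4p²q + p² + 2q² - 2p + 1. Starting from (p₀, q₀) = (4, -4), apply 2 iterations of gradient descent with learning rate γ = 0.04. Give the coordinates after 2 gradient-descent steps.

(3319.13520128, 75.645696)

∇φ = (8p³ - 8pq + 2p - 2, -4p² + 4q)
(p₁, q₁) = (4, -4) − 0.04·(646, -80) = (-21.84, -0.8)
(p₂, q₂) = (-21.84, -0.8) − 0.04·(-83524.380032, -1911.1424) = (3319.13520128, 75.645696)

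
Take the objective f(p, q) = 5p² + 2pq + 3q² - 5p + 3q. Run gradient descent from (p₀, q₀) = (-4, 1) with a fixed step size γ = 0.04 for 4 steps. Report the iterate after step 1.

(-2.28, 0.96)

∇f = (10p + 2q - 5, 2p + 6q + 3)
(p₁, q₁) = (-4, 1) − 0.04·(-43, 1) = (-2.28, 0.96)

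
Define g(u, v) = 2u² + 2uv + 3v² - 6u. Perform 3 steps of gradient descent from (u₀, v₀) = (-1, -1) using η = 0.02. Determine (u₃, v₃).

∇g = (4u + 2v - 6, 2u + 6v)
(u₁, v₁) = (-1, -1) − 0.02·(-12, -8) = (-0.76, -0.84)
(u₂, v₂) = (-0.76, -0.84) − 0.02·(-10.72, -6.56) = (-0.5456, -0.7088)
(u₃, v₃) = (-0.5456, -0.7088) − 0.02·(-9.6, -5.344) = (-0.3536, -0.60192)

(-0.3536, -0.60192)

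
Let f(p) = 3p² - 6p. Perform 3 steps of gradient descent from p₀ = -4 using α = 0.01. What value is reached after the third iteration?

-3.15292

f′(p) = 6p - 6
Step 1: f′(-4) = -30; p₁ = -4 − 0.01·(-30) = -3.7
Step 2: f′(-3.7) = -28.2; p₂ = -3.7 − 0.01·(-28.2) = -3.418
Step 3: f′(-3.418) = -26.508; p₃ = -3.418 − 0.01·(-26.508) = -3.15292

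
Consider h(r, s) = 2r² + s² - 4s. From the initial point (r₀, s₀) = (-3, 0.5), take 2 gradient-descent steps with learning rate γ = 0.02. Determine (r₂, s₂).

(-2.5392, 0.6176)

∇h = (4r, 2s - 4)
Step 1: at (-3, 0.5), ∇h = (-12, -3) → (-3, 0.5) − 0.02·(-12, -3) = (-2.76, 0.56)
Step 2: at (-2.76, 0.56), ∇h = (-11.04, -2.88) → (-2.76, 0.56) − 0.02·(-11.04, -2.88) = (-2.5392, 0.6176)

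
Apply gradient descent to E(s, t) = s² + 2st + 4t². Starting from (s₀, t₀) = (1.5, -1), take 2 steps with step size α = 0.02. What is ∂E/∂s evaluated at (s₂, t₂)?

∇E = (2s + 2t, 2s + 8t)
(s₁, t₁) = (1.5, -1) − 0.02·(1, -5) = (1.48, -0.9)
(s₂, t₂) = (1.48, -0.9) − 0.02·(1.16, -4.24) = (1.4568, -0.8152)
∂E/∂s at (1.4568, -0.8152) = 1.2832

1.2832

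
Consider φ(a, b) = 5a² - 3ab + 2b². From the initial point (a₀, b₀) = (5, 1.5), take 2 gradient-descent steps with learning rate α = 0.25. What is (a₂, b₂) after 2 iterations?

∇φ = (10a - 3b, -3a + 4b)
Step 1: at (5, 1.5), ∇φ = (45.5, -9) → (5, 1.5) − 0.25·(45.5, -9) = (-6.375, 3.75)
Step 2: at (-6.375, 3.75), ∇φ = (-75, 34.125) → (-6.375, 3.75) − 0.25·(-75, 34.125) = (12.375, -4.78125)

(12.375, -4.78125)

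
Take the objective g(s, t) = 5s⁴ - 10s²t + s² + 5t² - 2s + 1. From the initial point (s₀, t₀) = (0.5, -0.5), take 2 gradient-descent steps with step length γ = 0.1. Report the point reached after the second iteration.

∇g = (20s³ - 20st + 2s - 2, -10s² + 10t)
Step 1: at (0.5, -0.5), ∇g = (6.5, -7.5) → (0.5, -0.5) − 0.1·(6.5, -7.5) = (-0.15, 0.25)
Step 2: at (-0.15, 0.25), ∇g = (-1.6175, 2.275) → (-0.15, 0.25) − 0.1·(-1.6175, 2.275) = (0.01175, 0.0225)

(0.01175, 0.0225)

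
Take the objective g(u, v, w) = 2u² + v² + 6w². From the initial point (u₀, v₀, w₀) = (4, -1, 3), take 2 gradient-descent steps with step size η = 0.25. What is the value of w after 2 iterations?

12

∇g = (4u, 2v, 12w)
Step 1: at (4, -1, 3), ∇g = (16, -2, 36) → (4, -1, 3) − 0.25·(16, -2, 36) = (0, -0.5, -6)
Step 2: at (0, -0.5, -6), ∇g = (0, -1, -72) → (0, -0.5, -6) − 0.25·(0, -1, -72) = (0, -0.25, 12)
w = 12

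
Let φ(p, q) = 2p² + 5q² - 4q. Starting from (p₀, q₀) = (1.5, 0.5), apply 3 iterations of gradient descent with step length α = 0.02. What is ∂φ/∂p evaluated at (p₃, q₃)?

4.672128

∇φ = (4p, 10q - 4)
Step 1: at (1.5, 0.5), ∇φ = (6, 1) → (1.5, 0.5) − 0.02·(6, 1) = (1.38, 0.48)
Step 2: at (1.38, 0.48), ∇φ = (5.52, 0.8) → (1.38, 0.48) − 0.02·(5.52, 0.8) = (1.2696, 0.464)
Step 3: at (1.2696, 0.464), ∇φ = (5.0784, 0.64) → (1.2696, 0.464) − 0.02·(5.0784, 0.64) = (1.168032, 0.4512)
∂φ/∂p at (1.168032, 0.4512) = 4.672128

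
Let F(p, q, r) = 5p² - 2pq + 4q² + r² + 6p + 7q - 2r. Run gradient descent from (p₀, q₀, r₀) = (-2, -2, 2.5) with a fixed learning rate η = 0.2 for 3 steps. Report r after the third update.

∇F = (10p - 2q + 6, -2p + 8q + 7, 2r - 2)
Step 1: at (-2, -2, 2.5), ∇F = (-10, -5, 3) → (-2, -2, 2.5) − 0.2·(-10, -5, 3) = (0, -1, 1.9)
Step 2: at (0, -1, 1.9), ∇F = (8, -1, 1.8) → (0, -1, 1.9) − 0.2·(8, -1, 1.8) = (-1.6, -0.8, 1.54)
Step 3: at (-1.6, -0.8, 1.54), ∇F = (-8.4, 3.8, 1.08) → (-1.6, -0.8, 1.54) − 0.2·(-8.4, 3.8, 1.08) = (0.08, -1.56, 1.324)
r = 1.324

1.324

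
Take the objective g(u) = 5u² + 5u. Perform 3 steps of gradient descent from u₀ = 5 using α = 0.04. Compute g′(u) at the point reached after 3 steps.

g′(u) = 10u + 5
u₁ = 5 − 0.04·55 = 2.8
u₂ = 2.8 − 0.04·33 = 1.48
u₃ = 1.48 − 0.04·19.8 = 0.688
g′(u) at (0.688) = 11.88

11.88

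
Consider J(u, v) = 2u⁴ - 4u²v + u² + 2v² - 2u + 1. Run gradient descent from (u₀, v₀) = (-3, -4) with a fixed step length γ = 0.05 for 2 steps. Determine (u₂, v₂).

∇J = (8u³ - 8uv + 2u - 2, -4u² + 4v)
Step 1: at (-3, -4), ∇J = (-320, -52) → (-3, -4) − 0.05·(-320, -52) = (13, -1.4)
Step 2: at (13, -1.4), ∇J = (17745.6, -681.6) → (13, -1.4) − 0.05·(17745.6, -681.6) = (-874.28, 32.68)

(-874.28, 32.68)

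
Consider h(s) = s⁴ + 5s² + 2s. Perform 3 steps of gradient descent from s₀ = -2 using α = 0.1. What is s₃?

h′(s) = 4s³ + 10s + 2
s₁ = -2 − 0.1·(-50) = 3
s₂ = 3 − 0.1·140 = -11
s₃ = -11 − 0.1·(-5432) = 532.2

532.2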